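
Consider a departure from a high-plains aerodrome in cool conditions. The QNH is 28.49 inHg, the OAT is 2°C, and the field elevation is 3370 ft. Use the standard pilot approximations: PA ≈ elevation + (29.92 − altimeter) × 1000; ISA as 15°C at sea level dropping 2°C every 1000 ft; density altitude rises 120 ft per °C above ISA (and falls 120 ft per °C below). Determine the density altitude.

Pressure altitude = 3370 + (29.92 − 28.49) × 1000 = 3370 + (+1430) = 4800 ft.
ISA temperature at 4800 ft = 15 − 2 × (4800/1000) = 5.4°C.
ISA deviation = 2 − 5.4 = -3.4°C.
Density altitude = 4800 + 120 × (-3.4) = 4392 ft.

4392 ft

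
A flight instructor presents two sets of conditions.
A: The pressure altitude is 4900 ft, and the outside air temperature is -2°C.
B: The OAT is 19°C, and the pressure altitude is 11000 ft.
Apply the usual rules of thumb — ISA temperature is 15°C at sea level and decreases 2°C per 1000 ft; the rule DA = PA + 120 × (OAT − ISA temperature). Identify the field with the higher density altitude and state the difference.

B by 10084 ft

A: ISA temp = 5.2°C, deviation -7.2°C, DA = 4900 + 120 × (-7.2) = 4036 ft.
B: ISA temp = -7°C, deviation +26°C, DA = 11000 + 120 × 26 = 14120 ft.
B is higher by 14120 − 4036 = 10084 ft.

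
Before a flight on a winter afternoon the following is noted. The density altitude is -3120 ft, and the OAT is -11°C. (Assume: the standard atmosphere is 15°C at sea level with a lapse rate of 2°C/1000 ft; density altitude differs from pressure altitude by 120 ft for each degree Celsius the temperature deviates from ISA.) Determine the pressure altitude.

0 ft

DA = PA + 120 × (OAT − (15 − 2·PA/1000)) = PA + 120·OAT − 1800 + 0.24·PA = 1.24·PA + 120·OAT − 1800.
So 1.24·PA = -3120 − 120 × (-11) + 1800 = 0.
PA = 0 / 1.24 = 0 ft.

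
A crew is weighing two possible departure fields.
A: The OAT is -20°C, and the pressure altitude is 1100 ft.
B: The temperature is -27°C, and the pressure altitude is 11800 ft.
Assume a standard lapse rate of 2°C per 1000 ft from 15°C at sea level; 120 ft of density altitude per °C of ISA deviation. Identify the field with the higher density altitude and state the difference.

A: ISA temp = 12.8°C, deviation -32.8°C, DA = 1100 + 120 × (-32.8) = -2836 ft.
B: ISA temp = -8.6°C, deviation -18.4°C, DA = 11800 + 120 × (-18.4) = 9592 ft.
B is higher by 9592 − (-2836) = 12428 ft.

B by 12428 ft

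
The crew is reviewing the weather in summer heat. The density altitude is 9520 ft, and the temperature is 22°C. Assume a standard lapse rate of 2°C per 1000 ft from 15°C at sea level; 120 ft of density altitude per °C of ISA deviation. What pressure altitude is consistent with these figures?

DA = PA + 120 × (OAT − (15 − 2·PA/1000)) = PA + 120·OAT − 1800 + 0.24·PA = 1.24·PA + 120·OAT − 1800.
So 1.24·PA = 9520 − 120 × 22 + 1800 = 8680.
PA = 8680 / 1.24 = 7000 ft.

7000 ft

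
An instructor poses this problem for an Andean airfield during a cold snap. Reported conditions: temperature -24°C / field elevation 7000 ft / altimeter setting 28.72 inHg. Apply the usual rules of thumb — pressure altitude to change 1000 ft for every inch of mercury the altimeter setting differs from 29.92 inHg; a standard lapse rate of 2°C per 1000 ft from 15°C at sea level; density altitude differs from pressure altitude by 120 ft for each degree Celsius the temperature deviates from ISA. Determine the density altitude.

5488 ft

Pressure altitude = 7000 + (29.92 − 28.72) × 1000 = 7000 + (+1200) = 8200 ft.
ISA temperature at 8200 ft = 15 − 2 × (8200/1000) = -1.4°C.
ISA deviation = -24 − (-1.4) = -22.6°C.
Density altitude = 8200 + 120 × (-22.6) = 5488 ft.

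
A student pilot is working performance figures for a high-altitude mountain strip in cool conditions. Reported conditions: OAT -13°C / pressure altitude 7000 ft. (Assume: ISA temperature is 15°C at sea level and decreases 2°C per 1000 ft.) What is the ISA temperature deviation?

ISA-14°C

ISA temperature at 7000 ft = 15 − 2 × (7000/1000) = 1°C.
Deviation = OAT − ISA = -13 − 1 = -14°C.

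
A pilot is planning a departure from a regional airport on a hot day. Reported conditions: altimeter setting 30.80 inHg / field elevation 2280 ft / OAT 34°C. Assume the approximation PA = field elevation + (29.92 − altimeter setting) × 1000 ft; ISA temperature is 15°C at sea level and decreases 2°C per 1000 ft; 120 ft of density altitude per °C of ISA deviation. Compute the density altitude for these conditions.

Pressure altitude = 2280 + (29.92 − 30.80) × 1000 = 2280 + (-880) = 1400 ft.
ISA temperature at 1400 ft = 15 − 2 × (1400/1000) = 12.2°C.
ISA deviation = 34 − 12.2 = +21.8°C.
Density altitude = 1400 + 120 × (21.8) = 4016 ft.

4016 ft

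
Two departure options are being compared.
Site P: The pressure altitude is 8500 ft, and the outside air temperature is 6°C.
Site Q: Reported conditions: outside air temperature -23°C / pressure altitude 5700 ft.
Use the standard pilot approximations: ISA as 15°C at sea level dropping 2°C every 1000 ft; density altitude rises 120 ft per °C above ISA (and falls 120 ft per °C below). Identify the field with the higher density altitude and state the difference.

Site P: ISA temp = -2°C, deviation +8°C, DA = 8500 + 120 × 8 = 9460 ft.
Site Q: ISA temp = 3.6°C, deviation -26.6°C, DA = 5700 + 120 × (-26.6) = 2508 ft.
Site P is higher by 9460 − 2508 = 6952 ft.

Site P by 6952 ft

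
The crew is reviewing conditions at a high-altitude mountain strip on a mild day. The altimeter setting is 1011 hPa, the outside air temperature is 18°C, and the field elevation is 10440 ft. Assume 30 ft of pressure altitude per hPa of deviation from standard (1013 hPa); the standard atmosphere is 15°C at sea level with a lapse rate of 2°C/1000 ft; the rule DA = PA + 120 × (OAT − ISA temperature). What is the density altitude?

13380 ft

Pressure altitude = 10440 + (1013 − 1011) × 30 = 10440 + (+60) = 10500 ft.
ISA temperature at 10500 ft = 15 − 2 × (10500/1000) = -6°C.
ISA deviation = 18 − (-6) = +24°C.
Density altitude = 10500 + 120 × (24) = 13380 ft.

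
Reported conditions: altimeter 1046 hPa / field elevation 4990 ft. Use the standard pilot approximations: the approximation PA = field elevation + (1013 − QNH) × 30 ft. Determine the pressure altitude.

4000 ft

Pressure correction = (1013 − 1046) × 30 = -990 ft.
Pressure altitude = 4990 + (-990) = 4000 ft.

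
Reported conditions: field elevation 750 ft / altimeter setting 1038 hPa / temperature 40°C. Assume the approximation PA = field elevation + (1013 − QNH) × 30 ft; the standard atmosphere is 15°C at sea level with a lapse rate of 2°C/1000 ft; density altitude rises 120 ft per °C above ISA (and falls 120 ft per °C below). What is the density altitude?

3000 ft

Pressure altitude = 750 + (1013 − 1038) × 30 = 750 + (-750) = 0 ft.
ISA temperature at 0 ft = 15 − 2 × (0/1000) = 15°C.
ISA deviation = 40 − 15 = +25°C.
Density altitude = 0 + 120 × (25) = 3000 ft.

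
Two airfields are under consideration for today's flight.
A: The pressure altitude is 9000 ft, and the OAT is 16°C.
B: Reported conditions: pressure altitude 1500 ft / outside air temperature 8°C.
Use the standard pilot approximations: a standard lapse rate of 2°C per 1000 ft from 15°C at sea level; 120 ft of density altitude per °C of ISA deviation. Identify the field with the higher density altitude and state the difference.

A: ISA temp = -3°C, deviation +19°C, DA = 9000 + 120 × 19 = 11280 ft.
B: ISA temp = 12°C, deviation -4°C, DA = 1500 + 120 × (-4) = 1020 ft.
A is higher by 11280 − 1020 = 10260 ft.

A by 10260 ft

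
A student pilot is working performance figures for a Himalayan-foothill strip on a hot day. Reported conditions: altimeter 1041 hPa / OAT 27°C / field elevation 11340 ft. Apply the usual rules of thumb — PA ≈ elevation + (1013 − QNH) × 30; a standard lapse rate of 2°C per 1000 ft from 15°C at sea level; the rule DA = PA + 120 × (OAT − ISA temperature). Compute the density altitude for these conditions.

14460 ft

Pressure altitude = 11340 + (1013 − 1041) × 30 = 11340 + (-840) = 10500 ft.
ISA temperature at 10500 ft = 15 − 2 × (10500/1000) = -6°C.
ISA deviation = 27 − (-6) = +33°C.
Density altitude = 10500 + 120 × (33) = 14460 ft.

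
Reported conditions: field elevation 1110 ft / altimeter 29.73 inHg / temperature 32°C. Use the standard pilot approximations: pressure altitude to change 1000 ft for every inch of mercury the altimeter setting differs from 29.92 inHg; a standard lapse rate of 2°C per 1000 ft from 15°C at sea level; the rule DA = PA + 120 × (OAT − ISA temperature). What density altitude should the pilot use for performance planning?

Pressure altitude = 1110 + (29.92 − 29.73) × 1000 = 1110 + (+190) = 1300 ft.
ISA temperature at 1300 ft = 15 − 2 × (1300/1000) = 12.4°C.
ISA deviation = 32 − 12.4 = +19.6°C.
Density altitude = 1300 + 120 × (19.6) = 3652 ft.

3652 ft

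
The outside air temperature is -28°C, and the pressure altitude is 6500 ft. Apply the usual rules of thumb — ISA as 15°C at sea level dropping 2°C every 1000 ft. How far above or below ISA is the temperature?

ISA-30°C

ISA temperature at 6500 ft = 15 − 2 × (6500/1000) = 2°C.
Deviation = OAT − ISA = -28 − 2 = -30°C.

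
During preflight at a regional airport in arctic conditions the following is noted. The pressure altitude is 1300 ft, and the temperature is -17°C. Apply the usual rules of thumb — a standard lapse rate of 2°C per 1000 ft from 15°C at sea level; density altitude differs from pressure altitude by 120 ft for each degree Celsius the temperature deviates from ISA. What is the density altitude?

ISA temperature at 1300 ft = 15 − 2 × (1300/1000) = 12.4°C.
ISA deviation = -17 − 12.4 = -29.4°C.
Density altitude = 1300 + 120 × (-29.4) = 1300 + (-3528) = -2228 ft.

-2228 ft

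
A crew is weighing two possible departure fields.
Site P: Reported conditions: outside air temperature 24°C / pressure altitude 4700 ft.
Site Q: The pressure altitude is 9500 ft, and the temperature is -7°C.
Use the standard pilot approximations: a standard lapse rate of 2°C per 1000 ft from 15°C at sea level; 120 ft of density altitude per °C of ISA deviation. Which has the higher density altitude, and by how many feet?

Site Q by 2232 ft

Site P: ISA temp = 5.6°C, deviation +18.4°C, DA = 4700 + 120 × 18.4 = 6908 ft.
Site Q: ISA temp = -4°C, deviation -3°C, DA = 9500 + 120 × (-3) = 9140 ft.
Site Q is higher by 9140 − 6908 = 2232 ft.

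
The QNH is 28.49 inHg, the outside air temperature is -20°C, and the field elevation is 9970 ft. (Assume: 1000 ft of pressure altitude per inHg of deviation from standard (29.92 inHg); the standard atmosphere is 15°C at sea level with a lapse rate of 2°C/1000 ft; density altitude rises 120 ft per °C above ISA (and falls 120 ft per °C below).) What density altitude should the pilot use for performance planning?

9936 ft

Pressure altitude = 9970 + (29.92 − 28.49) × 1000 = 9970 + (+1430) = 11400 ft.
ISA temperature at 11400 ft = 15 − 2 × (11400/1000) = -7.8°C.
ISA deviation = -20 − (-7.8) = -12.2°C.
Density altitude = 11400 + 120 × (-12.2) = 9936 ft.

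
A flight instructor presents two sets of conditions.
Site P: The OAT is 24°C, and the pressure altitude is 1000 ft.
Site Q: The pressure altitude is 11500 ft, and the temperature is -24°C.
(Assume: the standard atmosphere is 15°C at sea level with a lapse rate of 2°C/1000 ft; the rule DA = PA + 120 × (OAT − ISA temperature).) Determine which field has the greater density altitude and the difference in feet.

Site P: ISA temp = 13°C, deviation +11°C, DA = 1000 + 120 × 11 = 2320 ft.
Site Q: ISA temp = -8°C, deviation -16°C, DA = 11500 + 120 × (-16) = 9580 ft.
Site Q is higher by 9580 − 2320 = 7260 ft.

Site Q by 7260 ft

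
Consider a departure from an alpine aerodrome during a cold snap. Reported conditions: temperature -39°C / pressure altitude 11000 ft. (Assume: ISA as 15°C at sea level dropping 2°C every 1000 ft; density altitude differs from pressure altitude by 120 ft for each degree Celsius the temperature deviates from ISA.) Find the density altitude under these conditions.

7160 ft

ISA temperature at 11000 ft = 15 − 2 × (11000/1000) = -7°C.
ISA deviation = -39 − (-7) = -32°C.
Density altitude = 11000 + 120 × (-32) = 11000 + (-3840) = 7160 ft.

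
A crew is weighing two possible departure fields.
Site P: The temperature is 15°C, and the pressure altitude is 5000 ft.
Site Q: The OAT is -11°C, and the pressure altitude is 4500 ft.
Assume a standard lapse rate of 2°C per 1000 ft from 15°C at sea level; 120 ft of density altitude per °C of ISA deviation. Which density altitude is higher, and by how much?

Site P: ISA temp = 5°C, deviation +10°C, DA = 5000 + 120 × 10 = 6200 ft.
Site Q: ISA temp = 6°C, deviation -17°C, DA = 4500 + 120 × (-17) = 2460 ft.
Site P is higher by 6200 − 2460 = 3740 ft.

Site P by 3740 ft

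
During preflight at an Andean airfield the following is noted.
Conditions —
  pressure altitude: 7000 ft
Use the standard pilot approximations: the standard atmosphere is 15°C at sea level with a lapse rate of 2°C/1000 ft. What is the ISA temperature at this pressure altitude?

1°C

ISA temperature = 15 − 2 × (7000/1000) = 15 − 14 = 1°C.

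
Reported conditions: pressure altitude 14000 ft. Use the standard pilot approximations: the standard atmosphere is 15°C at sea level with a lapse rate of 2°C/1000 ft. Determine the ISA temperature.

ISA temperature = 15 − 2 × (14000/1000) = 15 − 28 = -13°C.

-13°C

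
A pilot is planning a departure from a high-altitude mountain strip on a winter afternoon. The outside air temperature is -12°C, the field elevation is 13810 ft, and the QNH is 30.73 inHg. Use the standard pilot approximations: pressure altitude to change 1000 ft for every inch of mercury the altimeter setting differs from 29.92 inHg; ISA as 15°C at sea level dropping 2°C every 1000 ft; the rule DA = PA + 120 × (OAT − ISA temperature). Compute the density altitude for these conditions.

Pressure altitude = 13810 + (29.92 − 30.73) × 1000 = 13810 + (-810) = 13000 ft.
ISA temperature at 13000 ft = 15 − 2 × (13000/1000) = -11°C.
ISA deviation = -12 − (-11) = -1°C.
Density altitude = 13000 + 120 × (-1) = 12880 ft.

12880 ft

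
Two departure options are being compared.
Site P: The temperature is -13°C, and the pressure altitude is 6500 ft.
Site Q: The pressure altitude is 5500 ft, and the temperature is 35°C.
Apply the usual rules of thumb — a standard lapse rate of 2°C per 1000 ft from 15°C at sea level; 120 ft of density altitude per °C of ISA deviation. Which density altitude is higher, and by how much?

Site Q by 4520 ft

Site P: ISA temp = 2°C, deviation -15°C, DA = 6500 + 120 × (-15) = 4700 ft.
Site Q: ISA temp = 4°C, deviation +31°C, DA = 5500 + 120 × 31 = 9220 ft.
Site Q is higher by 9220 − 4700 = 4520 ft.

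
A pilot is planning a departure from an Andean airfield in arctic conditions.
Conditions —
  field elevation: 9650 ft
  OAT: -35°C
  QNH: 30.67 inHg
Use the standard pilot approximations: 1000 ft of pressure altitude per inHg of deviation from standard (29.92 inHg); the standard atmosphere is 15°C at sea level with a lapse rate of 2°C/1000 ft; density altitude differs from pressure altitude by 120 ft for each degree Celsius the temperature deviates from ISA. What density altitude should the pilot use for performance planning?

5036 ft

Pressure altitude = 9650 + (29.92 − 30.67) × 1000 = 9650 + (-750) = 8900 ft.
ISA temperature at 8900 ft = 15 − 2 × (8900/1000) = -2.8°C.
ISA deviation = -35 − (-2.8) = -32.2°C.
Density altitude = 8900 + 120 × (-32.2) = 5036 ft.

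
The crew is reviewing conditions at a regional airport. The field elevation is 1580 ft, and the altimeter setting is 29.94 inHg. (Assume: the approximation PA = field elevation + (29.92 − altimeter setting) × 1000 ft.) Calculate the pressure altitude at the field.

1560 ft

Pressure correction = (29.92 − 29.94) × 1000 = -20 ft.
Pressure altitude = 1580 + (-20) = 1560 ft.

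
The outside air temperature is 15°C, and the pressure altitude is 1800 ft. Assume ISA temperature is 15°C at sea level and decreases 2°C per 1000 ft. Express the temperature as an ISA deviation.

ISA+3.6°C

ISA temperature at 1800 ft = 15 − 2 × (1800/1000) = 11.4°C.
Deviation = OAT − ISA = 15 − 11.4 = +3.6°C.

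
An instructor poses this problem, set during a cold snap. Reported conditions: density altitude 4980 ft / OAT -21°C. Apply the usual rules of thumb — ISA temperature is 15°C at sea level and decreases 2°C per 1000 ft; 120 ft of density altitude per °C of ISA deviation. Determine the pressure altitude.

DA = PA + 120 × (OAT − (15 − 2·PA/1000)) = PA + 120·OAT − 1800 + 0.24·PA = 1.24·PA + 120·OAT − 1800.
So 1.24·PA = 4980 − 120 × (-21) + 1800 = 9300.
PA = 9300 / 1.24 = 7500 ft.

7500 ft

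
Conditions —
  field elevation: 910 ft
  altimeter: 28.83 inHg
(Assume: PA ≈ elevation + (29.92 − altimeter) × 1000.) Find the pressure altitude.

2000 ft

Pressure correction = (29.92 − 28.83) × 1000 = +1090 ft.
Pressure altitude = 910 + (+1090) = 2000 ft.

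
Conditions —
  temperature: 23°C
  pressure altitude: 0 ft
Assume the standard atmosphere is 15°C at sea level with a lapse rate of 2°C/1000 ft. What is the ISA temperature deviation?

ISA+8°C

ISA temperature at 0 ft = 15 − 2 × (0/1000) = 15°C.
Deviation = OAT − ISA = 23 − 15 = +8°C.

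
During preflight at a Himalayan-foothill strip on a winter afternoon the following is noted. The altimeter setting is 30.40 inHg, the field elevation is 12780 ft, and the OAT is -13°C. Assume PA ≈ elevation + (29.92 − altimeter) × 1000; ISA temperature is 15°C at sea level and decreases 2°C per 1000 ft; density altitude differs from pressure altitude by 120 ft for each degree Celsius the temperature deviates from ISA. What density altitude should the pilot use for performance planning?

Pressure altitude = 12780 + (29.92 − 30.40) × 1000 = 12780 + (-480) = 12300 ft.
ISA temperature at 12300 ft = 15 − 2 × (12300/1000) = -9.6°C.
ISA deviation = -13 − (-9.6) = -3.4°C.
Density altitude = 12300 + 120 × (-3.4) = 11892 ft.

11892 ft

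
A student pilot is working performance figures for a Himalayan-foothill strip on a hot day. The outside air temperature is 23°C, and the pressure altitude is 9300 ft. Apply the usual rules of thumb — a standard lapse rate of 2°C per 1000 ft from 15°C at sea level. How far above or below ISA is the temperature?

ISA temperature at 9300 ft = 15 − 2 × (9300/1000) = -3.6°C.
Deviation = OAT − ISA = 23 − (-3.6) = +26.6°C.

ISA+26.6°C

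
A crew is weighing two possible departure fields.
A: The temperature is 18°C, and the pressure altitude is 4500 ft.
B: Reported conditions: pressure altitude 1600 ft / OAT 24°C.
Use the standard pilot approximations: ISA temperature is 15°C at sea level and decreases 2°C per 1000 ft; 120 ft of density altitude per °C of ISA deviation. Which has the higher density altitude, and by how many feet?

A by 2876 ft

A: ISA temp = 6°C, deviation +12°C, DA = 4500 + 120 × 12 = 5940 ft.
B: ISA temp = 11.8°C, deviation +12.2°C, DA = 1600 + 120 × 12.2 = 3064 ft.
A is higher by 5940 − 3064 = 2876 ft.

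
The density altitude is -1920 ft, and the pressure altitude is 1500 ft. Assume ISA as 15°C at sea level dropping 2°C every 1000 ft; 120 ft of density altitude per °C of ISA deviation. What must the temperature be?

-16.5°C

Density altitude − pressure altitude = -1920 − 1500 = -3420 ft.
At 120 ft/°C that is an ISA deviation of -3420/120 = -28.5°C.
ISA temperature at 1500 ft = 15 − 2 × (1500/1000) = 12°C.
OAT = ISA + deviation = 12 + (-28.5) = -16.5°C.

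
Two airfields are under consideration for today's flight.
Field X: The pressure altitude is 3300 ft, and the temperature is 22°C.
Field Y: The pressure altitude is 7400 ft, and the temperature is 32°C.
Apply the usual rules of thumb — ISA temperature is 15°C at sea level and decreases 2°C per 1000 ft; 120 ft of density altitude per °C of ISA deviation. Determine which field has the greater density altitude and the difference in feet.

Field X: ISA temp = 8.4°C, deviation +13.6°C, DA = 3300 + 120 × 13.6 = 4932 ft.
Field Y: ISA temp = 0.2°C, deviation +31.8°C, DA = 7400 + 120 × 31.8 = 11216 ft.
Field Y is higher by 11216 − 4932 = 6284 ft.

Field Y by 6284 ft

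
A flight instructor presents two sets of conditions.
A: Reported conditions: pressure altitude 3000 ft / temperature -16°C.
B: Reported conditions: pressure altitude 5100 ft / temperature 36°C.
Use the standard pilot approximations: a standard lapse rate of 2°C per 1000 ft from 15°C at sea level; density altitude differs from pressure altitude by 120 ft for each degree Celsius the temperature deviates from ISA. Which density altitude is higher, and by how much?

A: ISA temp = 9°C, deviation -25°C, DA = 3000 + 120 × (-25) = 0 ft.
B: ISA temp = 4.8°C, deviation +31.2°C, DA = 5100 + 120 × 31.2 = 8844 ft.
B is higher by 8844 − 0 = 8844 ft.

B by 8844 ft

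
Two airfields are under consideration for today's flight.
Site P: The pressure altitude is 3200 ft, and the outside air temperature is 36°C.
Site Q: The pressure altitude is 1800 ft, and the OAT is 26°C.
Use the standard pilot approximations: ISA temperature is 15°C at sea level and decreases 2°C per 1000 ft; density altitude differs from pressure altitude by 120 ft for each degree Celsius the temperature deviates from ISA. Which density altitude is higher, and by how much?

Site P by 2936 ft

Site P: ISA temp = 8.6°C, deviation +27.4°C, DA = 3200 + 120 × 27.4 = 6488 ft.
Site Q: ISA temp = 11.4°C, deviation +14.6°C, DA = 1800 + 120 × 14.6 = 3552 ft.
Site P is higher by 6488 − 3552 = 2936 ft.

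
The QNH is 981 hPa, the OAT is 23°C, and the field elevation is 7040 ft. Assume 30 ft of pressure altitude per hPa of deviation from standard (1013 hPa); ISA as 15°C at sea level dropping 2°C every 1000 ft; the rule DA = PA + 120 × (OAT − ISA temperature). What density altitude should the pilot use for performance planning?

Pressure altitude = 7040 + (1013 − 981) × 30 = 7040 + (+960) = 8000 ft.
ISA temperature at 8000 ft = 15 − 2 × (8000/1000) = -1°C.
ISA deviation = 23 − (-1) = +24°C.
Density altitude = 8000 + 120 × (24) = 10880 ft.

10880 ft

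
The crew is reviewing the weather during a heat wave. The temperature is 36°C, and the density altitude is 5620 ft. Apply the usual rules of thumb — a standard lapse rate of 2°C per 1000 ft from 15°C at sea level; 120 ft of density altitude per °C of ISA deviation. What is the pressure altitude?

DA = PA + 120 × (OAT − (15 − 2·PA/1000)) = PA + 120·OAT − 1800 + 0.24·PA = 1.24·PA + 120·OAT − 1800.
So 1.24·PA = 5620 − 120 × 36 + 1800 = 3100.
PA = 3100 / 1.24 = 2500 ft.

2500 ft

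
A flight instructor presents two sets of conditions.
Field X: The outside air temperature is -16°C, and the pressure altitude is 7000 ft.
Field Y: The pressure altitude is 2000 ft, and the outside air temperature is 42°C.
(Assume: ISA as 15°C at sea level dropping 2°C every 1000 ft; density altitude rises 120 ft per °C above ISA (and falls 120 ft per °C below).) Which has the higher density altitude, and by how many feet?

Field Y by 760 ft

Field X: ISA temp = 1°C, deviation -17°C, DA = 7000 + 120 × (-17) = 4960 ft.
Field Y: ISA temp = 11°C, deviation +31°C, DA = 2000 + 120 × 31 = 5720 ft.
Field Y is higher by 5720 − 4960 = 760 ft.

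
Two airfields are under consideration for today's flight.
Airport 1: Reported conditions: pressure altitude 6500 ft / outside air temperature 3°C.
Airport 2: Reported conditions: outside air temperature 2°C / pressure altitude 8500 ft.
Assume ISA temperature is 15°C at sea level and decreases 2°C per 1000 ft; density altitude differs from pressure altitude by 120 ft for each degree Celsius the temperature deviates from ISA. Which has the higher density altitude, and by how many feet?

Airport 1: ISA temp = 2°C, deviation +1°C, DA = 6500 + 120 × 1 = 6620 ft.
Airport 2: ISA temp = -2°C, deviation +4°C, DA = 8500 + 120 × 4 = 8980 ft.
Airport 2 is higher by 8980 − 6620 = 2360 ft.

Airport 2 by 2360 ft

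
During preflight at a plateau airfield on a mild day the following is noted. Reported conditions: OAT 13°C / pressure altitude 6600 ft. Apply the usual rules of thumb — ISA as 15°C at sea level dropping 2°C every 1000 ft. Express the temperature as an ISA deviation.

ISA+11.2°C

ISA temperature at 6600 ft = 15 − 2 × (6600/1000) = 1.8°C.
Deviation = OAT − ISA = 13 − 1.8 = +11.2°C.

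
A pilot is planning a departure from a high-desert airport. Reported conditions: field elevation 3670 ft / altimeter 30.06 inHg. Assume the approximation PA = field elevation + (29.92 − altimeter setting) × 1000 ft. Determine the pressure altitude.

Pressure correction = (29.92 − 30.06) × 1000 = -140 ft.
Pressure altitude = 3670 + (-140) = 3530 ft.

3530 ft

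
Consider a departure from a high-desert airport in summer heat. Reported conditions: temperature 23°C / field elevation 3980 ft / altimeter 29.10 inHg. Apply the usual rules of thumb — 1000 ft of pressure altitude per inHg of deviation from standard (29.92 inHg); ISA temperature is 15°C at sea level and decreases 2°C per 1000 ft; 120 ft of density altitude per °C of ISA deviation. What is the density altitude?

6912 ft

Pressure altitude = 3980 + (29.92 − 29.10) × 1000 = 3980 + (+820) = 4800 ft.
ISA temperature at 4800 ft = 15 − 2 × (4800/1000) = 5.4°C.
ISA deviation = 23 − 5.4 = +17.6°C.
Density altitude = 4800 + 120 × (17.6) = 6912 ft.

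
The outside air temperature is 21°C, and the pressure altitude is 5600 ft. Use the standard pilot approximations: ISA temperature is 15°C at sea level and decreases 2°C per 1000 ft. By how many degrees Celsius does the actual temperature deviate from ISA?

ISA+17.2°C

ISA temperature at 5600 ft = 15 − 2 × (5600/1000) = 3.8°C.
Deviation = OAT − ISA = 21 − 3.8 = +17.2°C.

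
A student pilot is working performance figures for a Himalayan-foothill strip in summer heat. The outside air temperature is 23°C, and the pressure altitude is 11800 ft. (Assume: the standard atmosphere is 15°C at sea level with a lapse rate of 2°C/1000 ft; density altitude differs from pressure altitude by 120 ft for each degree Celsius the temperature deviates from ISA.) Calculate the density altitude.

ISA temperature at 11800 ft = 15 − 2 × (11800/1000) = -8.6°C.
ISA deviation = 23 − (-8.6) = +31.6°C.
Density altitude = 11800 + 120 × (31.6) = 11800 + (+3792) = 15592 ft.

15592 ft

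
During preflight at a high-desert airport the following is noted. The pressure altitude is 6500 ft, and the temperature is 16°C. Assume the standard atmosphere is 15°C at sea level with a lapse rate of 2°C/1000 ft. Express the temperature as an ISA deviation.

ISA+14°C

ISA temperature at 6500 ft = 15 − 2 × (6500/1000) = 2°C.
Deviation = OAT − ISA = 16 − 2 = +14°C.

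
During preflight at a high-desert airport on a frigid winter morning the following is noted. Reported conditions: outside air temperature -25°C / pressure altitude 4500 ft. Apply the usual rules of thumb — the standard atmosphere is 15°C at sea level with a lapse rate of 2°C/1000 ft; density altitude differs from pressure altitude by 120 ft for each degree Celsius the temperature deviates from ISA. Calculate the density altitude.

ISA temperature at 4500 ft = 15 − 2 × (4500/1000) = 6°C.
ISA deviation = -25 − 6 = -31°C.
Density altitude = 4500 + 120 × (-31) = 4500 + (-3720) = 780 ft.

780 ft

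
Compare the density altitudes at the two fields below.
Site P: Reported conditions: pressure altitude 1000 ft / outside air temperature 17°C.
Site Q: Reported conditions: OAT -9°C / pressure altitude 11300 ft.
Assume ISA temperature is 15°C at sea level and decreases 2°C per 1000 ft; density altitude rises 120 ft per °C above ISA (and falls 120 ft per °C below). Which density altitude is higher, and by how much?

Site P: ISA temp = 13°C, deviation +4°C, DA = 1000 + 120 × 4 = 1480 ft.
Site Q: ISA temp = -7.6°C, deviation -1.4°C, DA = 11300 + 120 × (-1.4) = 11132 ft.
Site Q is higher by 11132 − 1480 = 9652 ft.

Site Q by 9652 ft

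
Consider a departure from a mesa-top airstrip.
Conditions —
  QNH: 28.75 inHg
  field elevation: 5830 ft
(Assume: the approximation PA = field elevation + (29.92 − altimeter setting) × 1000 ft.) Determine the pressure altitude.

Pressure correction = (29.92 − 28.75) × 1000 = +1170 ft.
Pressure altitude = 5830 + (+1170) = 7000 ft.

7000 ft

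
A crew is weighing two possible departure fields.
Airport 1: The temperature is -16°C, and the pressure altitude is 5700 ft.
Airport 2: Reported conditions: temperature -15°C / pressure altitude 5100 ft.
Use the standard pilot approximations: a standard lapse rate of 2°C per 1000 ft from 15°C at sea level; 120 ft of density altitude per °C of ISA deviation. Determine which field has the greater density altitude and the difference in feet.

Airport 1: ISA temp = 3.6°C, deviation -19.6°C, DA = 5700 + 120 × (-19.6) = 3348 ft.
Airport 2: ISA temp = 4.8°C, deviation -19.8°C, DA = 5100 + 120 × (-19.8) = 2724 ft.
Airport 1 is higher by 3348 − 2724 = 624 ft.

Airport 1 by 624 ft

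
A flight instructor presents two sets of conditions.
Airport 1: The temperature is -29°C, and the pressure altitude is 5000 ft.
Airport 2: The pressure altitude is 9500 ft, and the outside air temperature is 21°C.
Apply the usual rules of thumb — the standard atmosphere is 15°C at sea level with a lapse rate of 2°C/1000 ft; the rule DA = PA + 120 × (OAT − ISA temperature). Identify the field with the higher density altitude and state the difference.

Airport 2 by 11580 ft

Airport 1: ISA temp = 5°C, deviation -34°C, DA = 5000 + 120 × (-34) = 920 ft.
Airport 2: ISA temp = -4°C, deviation +25°C, DA = 9500 + 120 × 25 = 12500 ft.
Airport 2 is higher by 12500 − 920 = 11580 ft.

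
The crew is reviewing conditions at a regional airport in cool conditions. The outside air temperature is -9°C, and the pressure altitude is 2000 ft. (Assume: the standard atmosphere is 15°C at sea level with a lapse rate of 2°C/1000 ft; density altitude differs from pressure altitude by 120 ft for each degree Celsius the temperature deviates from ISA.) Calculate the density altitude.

-400 ft

ISA temperature at 2000 ft = 15 − 2 × (2000/1000) = 11°C.
ISA deviation = -9 − 11 = -20°C.
Density altitude = 2000 + 120 × (-20) = 2000 + (-2400) = -400 ft.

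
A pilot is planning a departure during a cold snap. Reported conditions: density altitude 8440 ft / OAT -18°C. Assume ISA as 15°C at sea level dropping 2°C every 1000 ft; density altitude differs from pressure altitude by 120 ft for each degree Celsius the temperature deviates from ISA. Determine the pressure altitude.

10000 ft

DA = PA + 120 × (OAT − (15 − 2·PA/1000)) = PA + 120·OAT − 1800 + 0.24·PA = 1.24·PA + 120·OAT − 1800.
So 1.24·PA = 8440 − 120 × (-18) + 1800 = 12400.
PA = 12400 / 1.24 = 10000 ft.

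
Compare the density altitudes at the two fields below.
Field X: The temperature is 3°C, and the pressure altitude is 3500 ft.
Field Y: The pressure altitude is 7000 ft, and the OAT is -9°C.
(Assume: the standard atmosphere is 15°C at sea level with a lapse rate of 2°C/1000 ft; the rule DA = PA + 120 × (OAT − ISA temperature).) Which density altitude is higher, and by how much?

Field Y by 2900 ft

Field X: ISA temp = 8°C, deviation -5°C, DA = 3500 + 120 × (-5) = 2900 ft.
Field Y: ISA temp = 1°C, deviation -10°C, DA = 7000 + 120 × (-10) = 5800 ft.
Field Y is higher by 5800 − 2900 = 2900 ft.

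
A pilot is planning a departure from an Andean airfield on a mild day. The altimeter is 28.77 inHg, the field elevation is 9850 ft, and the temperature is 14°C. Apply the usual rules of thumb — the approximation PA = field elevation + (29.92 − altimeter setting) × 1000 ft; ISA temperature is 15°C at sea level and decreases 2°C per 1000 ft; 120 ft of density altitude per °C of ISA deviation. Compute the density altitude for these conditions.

13520 ft

Pressure altitude = 9850 + (29.92 − 28.77) × 1000 = 9850 + (+1150) = 11000 ft.
ISA temperature at 11000 ft = 15 − 2 × (11000/1000) = -7°C.
ISA deviation = 14 − (-7) = +21°C.
Density altitude = 11000 + 120 × (21) = 13520 ft.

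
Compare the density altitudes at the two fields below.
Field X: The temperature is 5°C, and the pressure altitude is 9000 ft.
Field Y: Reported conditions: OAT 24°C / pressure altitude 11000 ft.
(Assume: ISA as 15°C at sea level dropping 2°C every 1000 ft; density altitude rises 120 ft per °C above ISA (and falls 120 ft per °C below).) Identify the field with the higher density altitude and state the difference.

Field X: ISA temp = -3°C, deviation +8°C, DA = 9000 + 120 × 8 = 9960 ft.
Field Y: ISA temp = -7°C, deviation +31°C, DA = 11000 + 120 × 31 = 14720 ft.
Field Y is higher by 14720 − 9960 = 4760 ft.

Field Y by 4760 ft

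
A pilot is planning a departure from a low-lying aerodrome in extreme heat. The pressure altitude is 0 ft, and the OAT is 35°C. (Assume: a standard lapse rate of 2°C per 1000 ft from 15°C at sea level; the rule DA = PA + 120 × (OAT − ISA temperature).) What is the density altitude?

2400 ft

ISA temperature at 0 ft = 15 − 2 × (0/1000) = 15°C.
ISA deviation = 35 − 15 = +20°C.
Density altitude = 0 + 120 × (20) = 0 + (+2400) = 2400 ft.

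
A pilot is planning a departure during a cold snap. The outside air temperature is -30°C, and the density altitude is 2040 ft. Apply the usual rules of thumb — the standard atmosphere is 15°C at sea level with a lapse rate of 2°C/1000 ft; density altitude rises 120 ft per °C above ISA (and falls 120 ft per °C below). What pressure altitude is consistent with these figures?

DA = PA + 120 × (OAT − (15 − 2·PA/1000)) = PA + 120·OAT − 1800 + 0.24·PA = 1.24·PA + 120·OAT − 1800.
So 1.24·PA = 2040 − 120 × (-30) + 1800 = 7440.
PA = 7440 / 1.24 = 6000 ft.

6000 ft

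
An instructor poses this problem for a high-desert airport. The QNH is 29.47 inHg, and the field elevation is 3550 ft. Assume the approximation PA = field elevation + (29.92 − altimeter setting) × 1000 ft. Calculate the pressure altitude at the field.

4000 ft

Pressure correction = (29.92 − 29.47) × 1000 = +450 ft.
Pressure altitude = 3550 + (+450) = 4000 ft.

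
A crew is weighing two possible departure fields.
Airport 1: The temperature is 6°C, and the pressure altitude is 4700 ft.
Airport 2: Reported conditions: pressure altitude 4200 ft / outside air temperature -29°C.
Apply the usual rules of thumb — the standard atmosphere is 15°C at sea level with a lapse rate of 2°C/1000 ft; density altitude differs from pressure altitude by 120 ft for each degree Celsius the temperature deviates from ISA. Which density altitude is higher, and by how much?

Airport 1 by 4820 ft

Airport 1: ISA temp = 5.6°C, deviation +0.4°C, DA = 4700 + 120 × 0.4 = 4748 ft.
Airport 2: ISA temp = 6.6°C, deviation -35.6°C, DA = 4200 + 120 × (-35.6) = -72 ft.
Airport 1 is higher by 4748 − (-72) = 4820 ft.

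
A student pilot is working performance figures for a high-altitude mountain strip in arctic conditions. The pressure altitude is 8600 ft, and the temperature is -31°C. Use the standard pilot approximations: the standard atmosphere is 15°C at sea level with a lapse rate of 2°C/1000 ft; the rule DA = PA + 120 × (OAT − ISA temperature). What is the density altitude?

ISA temperature at 8600 ft = 15 − 2 × (8600/1000) = -2.2°C.
ISA deviation = -31 − (-2.2) = -28.8°C.
Density altitude = 8600 + 120 × (-28.8) = 8600 + (-3456) = 5144 ft.

5144 ft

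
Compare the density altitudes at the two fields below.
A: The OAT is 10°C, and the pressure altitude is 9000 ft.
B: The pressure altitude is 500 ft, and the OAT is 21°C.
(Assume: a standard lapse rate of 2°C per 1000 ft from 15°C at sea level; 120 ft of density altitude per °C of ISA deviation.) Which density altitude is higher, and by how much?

A by 9220 ft

A: ISA temp = -3°C, deviation +13°C, DA = 9000 + 120 × 13 = 10560 ft.
B: ISA temp = 14°C, deviation +7°C, DA = 500 + 120 × 7 = 1340 ft.
A is higher by 10560 − 1340 = 9220 ft.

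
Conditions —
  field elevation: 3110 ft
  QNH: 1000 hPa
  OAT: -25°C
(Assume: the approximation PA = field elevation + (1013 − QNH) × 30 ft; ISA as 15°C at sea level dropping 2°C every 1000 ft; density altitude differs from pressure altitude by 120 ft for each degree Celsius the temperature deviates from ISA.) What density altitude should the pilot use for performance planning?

-460 ft

Pressure altitude = 3110 + (1013 − 1000) × 30 = 3110 + (+390) = 3500 ft.
ISA temperature at 3500 ft = 15 − 2 × (3500/1000) = 8°C.
ISA deviation = -25 − 8 = -33°C.
Density altitude = 3500 + 120 × (-33) = -460 ft.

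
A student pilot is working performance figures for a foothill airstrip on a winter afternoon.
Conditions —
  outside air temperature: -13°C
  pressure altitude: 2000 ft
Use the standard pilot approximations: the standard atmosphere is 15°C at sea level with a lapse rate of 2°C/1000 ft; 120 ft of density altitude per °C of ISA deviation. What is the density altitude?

-880 ft

ISA temperature at 2000 ft = 15 − 2 × (2000/1000) = 11°C.
ISA deviation = -13 − 11 = -24°C.
Density altitude = 2000 + 120 × (-24) = 2000 + (-2880) = -880 ft.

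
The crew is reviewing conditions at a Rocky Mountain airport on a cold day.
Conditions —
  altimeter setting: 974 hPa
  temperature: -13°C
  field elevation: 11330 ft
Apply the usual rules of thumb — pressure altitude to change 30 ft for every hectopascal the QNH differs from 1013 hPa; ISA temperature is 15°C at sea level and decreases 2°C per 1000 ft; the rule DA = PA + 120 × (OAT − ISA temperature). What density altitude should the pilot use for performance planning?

12140 ft

Pressure altitude = 11330 + (1013 − 974) × 30 = 11330 + (+1170) = 12500 ft.
ISA temperature at 12500 ft = 15 − 2 × (12500/1000) = -10°C.
ISA deviation = -13 − (-10) = -3°C.
Density altitude = 12500 + 120 × (-3) = 12140 ft.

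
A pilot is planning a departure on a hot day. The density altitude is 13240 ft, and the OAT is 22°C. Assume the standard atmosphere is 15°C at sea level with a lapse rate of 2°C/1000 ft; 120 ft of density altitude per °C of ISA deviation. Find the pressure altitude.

10000 ft

DA = PA + 120 × (OAT − (15 − 2·PA/1000)) = PA + 120·OAT − 1800 + 0.24·PA = 1.24·PA + 120·OAT − 1800.
So 1.24·PA = 13240 − 120 × 22 + 1800 = 12400.
PA = 12400 / 1.24 = 10000 ft.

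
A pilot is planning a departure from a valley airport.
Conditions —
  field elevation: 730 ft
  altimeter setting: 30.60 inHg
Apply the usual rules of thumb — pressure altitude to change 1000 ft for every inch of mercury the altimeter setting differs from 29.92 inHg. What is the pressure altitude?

Pressure correction = (29.92 − 30.60) × 1000 = -680 ft.
Pressure altitude = 730 + (-680) = 50 ft.

50 ft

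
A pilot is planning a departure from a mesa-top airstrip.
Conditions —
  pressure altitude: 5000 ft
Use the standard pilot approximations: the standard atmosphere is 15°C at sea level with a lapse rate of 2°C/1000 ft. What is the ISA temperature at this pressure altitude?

ISA temperature = 15 − 2 × (5000/1000) = 15 − 10 = 5°C.

5°C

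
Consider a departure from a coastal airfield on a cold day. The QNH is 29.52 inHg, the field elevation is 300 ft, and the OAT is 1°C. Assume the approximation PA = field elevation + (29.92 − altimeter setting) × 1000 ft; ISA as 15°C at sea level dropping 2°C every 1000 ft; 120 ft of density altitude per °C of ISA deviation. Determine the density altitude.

-812 ft

Pressure altitude = 300 + (29.92 − 29.52) × 1000 = 300 + (+400) = 700 ft.
ISA temperature at 700 ft = 15 − 2 × (700/1000) = 13.6°C.
ISA deviation = 1 − 13.6 = -12.6°C.
Density altitude = 700 + 120 × (-12.6) = -812 ft.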